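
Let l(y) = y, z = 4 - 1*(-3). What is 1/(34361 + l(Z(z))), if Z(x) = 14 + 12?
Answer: 1/34387 ≈ 2.9081e-5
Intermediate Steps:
z = 7 (z = 4 + 3 = 7)
Z(x) = 26
1/(34361 + l(Z(z))) = 1/(34361 + 26) = 1/34387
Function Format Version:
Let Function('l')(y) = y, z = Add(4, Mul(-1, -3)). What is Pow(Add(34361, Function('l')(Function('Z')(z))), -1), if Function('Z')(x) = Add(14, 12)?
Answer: Rational(1, 34387) ≈ 2.9081e-5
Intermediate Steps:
z = 7 (z = Add(4, 3) = 7)
Function('Z')(x) = 26
Pow(Add(34361, Function('l')(Function('Z')(z))), -1) = Pow(Add(34361, 26), -1) = Pow(34387, -1) = Rational(1, 34387)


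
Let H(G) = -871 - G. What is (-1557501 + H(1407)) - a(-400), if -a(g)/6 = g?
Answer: -1562179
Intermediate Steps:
a(g) = -6*g
(-1557501 + H(1407)) - a(-400) = (-1557501 + (-871 - 1*1407)) - (-6)*(-400) = (-1557501 + (-871 - 1407)) - 1*2400 = (-1557501 - 2278) - 2400 = -1559779 - 2400 = -1562179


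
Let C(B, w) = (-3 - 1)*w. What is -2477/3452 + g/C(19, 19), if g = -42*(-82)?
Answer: -3019235/65588 ≈ -46.033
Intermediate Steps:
g = 3444
C(B, w) = -4*w
-2477/3452 + g/C(19, 19) = -2477/3452 + 3444/((-4*19)) = -2477*1/3452 + 3444/(-76) = -2477/3452 + 3444*(-1/76) = -2477/3452 - 861/19 = -3019235/65588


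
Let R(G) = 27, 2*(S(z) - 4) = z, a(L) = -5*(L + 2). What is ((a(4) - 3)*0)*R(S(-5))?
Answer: 0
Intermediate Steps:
a(L) = -10 - 5*L (a(L) = -5*(2 + L) = -10 - 5*L)
S(z) = 4 + z/2
((a(4) - 3)*0)*R(S(-5)) = (((-10 - 5*4) - 3)*0)*27 = (((-10 - 20) - 3)*0)*27 = ((-30 - 3)*0)*27 = -33*0*27 = 0*27 = 0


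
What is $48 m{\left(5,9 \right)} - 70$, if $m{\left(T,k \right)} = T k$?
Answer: $2090$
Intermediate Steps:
$48 m{\left(5,9 \right)} - 70 = 48 \cdot 5 \cdot 9 - 70 = 48 \cdot 45 - 70 = 2160 - 70 = 2090$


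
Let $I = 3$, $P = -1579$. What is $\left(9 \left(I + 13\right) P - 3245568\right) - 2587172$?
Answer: $-6060116$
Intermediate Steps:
$\left(9 \left(I + 13\right) P - 3245568\right) - 2587172 = \left(9 \left(3 + 13\right) \left(-1579\right) - 3245568\right) - 2587172 = \left(9 \cdot 16 \left(-1579\right) - 3245568\right) - 2587172 = \left(144 \left(-1579\right) - 3245568\right) - 2587172 = \left(-227376 - 3245568\right) - 2587172 = -3472944 - 2587172 = -6060116$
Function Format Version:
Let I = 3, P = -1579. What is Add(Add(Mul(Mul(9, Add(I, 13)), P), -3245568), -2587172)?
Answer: -6060116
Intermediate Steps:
Add(Add(Mul(Mul(9, Add(I, 13)), P), -3245568), -2587172) = Add(Add(Mul(Mul(9, Add(3, 13)), -1579), -3245568), -2587172) = Add(Add(Mul(Mul(9, 16), -1579), -3245568), -2587172) = Add(Add(Mul(144, -1579), -3245568), -2587172) = Add(Add(-227376, -3245568), -2587172) = Add(-3472944, -2587172) = -6060116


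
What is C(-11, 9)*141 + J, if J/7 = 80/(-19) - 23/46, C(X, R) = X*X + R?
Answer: 695287/38 ≈ 18297.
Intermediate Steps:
C(X, R) = R + X² (C(X, R) = X² + R = R + X²)
J = -1253/38 (J = 7*(80/(-19) - 23/46) = 7*(80*(-1/19) - 23*1/46) = 7*(-80/19 - ½) = 7*(-179/38) = -1253/38 ≈ -32.974)
C(-11, 9)*141 + J = (9 + (-11)²)*141 - 1253/38 = (9 + 121)*141 - 1253/38 = 130*141 - 1253/38 = 18330 - 1253/38 = 695287/38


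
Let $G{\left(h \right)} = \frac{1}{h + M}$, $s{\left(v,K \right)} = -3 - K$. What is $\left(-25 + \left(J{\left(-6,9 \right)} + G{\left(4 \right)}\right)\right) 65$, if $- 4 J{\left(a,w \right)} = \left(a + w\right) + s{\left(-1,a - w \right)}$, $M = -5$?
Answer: $- \frac{7735}{4} \approx -1933.8$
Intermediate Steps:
$J{\left(a,w \right)} = \frac{3}{4} - \frac{w}{2}$ ($J{\left(a,w \right)} = - \frac{\left(a + w\right) - \left(3 + a - w\right)}{4} = - \frac{-3 + 2 w}{4} = \frac{3}{4} - \frac{w}{2}$)
$G{\left(h \right)} = \frac{1}{-5 + h}$ ($G{\left(h \right)} = \frac{1}{h - 5} = \frac{1}{-5 + h}$)
$\left(-25 + \left(J{\left(-6,9 \right)} + G{\left(4 \right)}\right)\right) 65 = \left(-25 + \left(\left(\frac{3}{4} - \frac{9}{2}\right) + \frac{1}{-5 + 4}\right)\right) 65 = \left(-25 + \left(\left(\frac{3}{4} - \frac{9}{2}\right) + \frac{1}{-1}\right)\right) 65 = \left(-25 - \frac{19}{4}\right) 65 = \left(- \frac{119}{4}\right) 65 = - \frac{7735}{4}$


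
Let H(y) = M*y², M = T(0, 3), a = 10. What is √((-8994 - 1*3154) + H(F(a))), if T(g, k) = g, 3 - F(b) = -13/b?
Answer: 2*I*√3037 ≈ 110.22*I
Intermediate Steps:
F(b) = 3 + 13/b (F(b) = 3 - (-13)/b = 3 + 13/b)
M = 0
H(y) = 0 (H(y) = 0*y² = 0)
√((-8994 - 1*3154) + H(F(a))) = √((-8994 - 1*3154) + 0) = √((-8994 - 3154) + 0) = √(-12148 + 0) = √(-12148) = 2*I*√3037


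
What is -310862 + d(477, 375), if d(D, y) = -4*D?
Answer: -312770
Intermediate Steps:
-310862 + d(477, 375) = -310862 - 4*477 = -310862 - 1908 = -312770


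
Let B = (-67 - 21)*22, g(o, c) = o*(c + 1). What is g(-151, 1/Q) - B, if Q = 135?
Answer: 240824/135 ≈ 1783.9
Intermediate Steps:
g(o, c) = o*(1 + c)
B = -1936 (B = -88*22 = -1936)
g(-151, 1/Q) - B = -151*(1 + 1/135) - 1*(-1936) = -151*(1 + 1/135) + 1936 = -151*136/135 + 1936 = -20536/135 + 1936 = 240824/135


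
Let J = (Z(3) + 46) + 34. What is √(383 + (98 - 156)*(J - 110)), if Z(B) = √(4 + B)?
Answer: √(2123 - 58*√7) ≈ 44.380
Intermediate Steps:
J = 80 + √7 (J = (√(4 + 3) + 46) + 34 = (√7 + 46) + 34 = (46 + √7) + 34 = 80 + √7 ≈ 82.646)
√(383 + (98 - 156)*(J - 110)) = √(383 + (98 - 156)*((80 + √7) - 110)) = √(383 - 58*(-30 + √7)) = √(383 + (1740 - 58*√7)) = √(2123 - 58*√7)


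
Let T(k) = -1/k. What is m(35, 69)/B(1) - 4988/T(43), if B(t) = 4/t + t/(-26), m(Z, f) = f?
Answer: 22093646/103 ≈ 2.1450e+5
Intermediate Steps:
B(t) = 4/t - t/26 (B(t) = 4/t + t*(-1/26) = 4/t - t/26)
m(35, 69)/B(1) - 4988/T(43) = 69/(4/1 - 1/26*1) - 4988/((-1/43)) = 69/(4*1 - 1/26) - 4988/((-1*1/43)) = 69/(4 - 1/26) - 4988/(-1/43) = 69/(103/26) - 4988*(-43) = 69*(26/103) + 214484 = 1794/103 + 214484 = 22093646/103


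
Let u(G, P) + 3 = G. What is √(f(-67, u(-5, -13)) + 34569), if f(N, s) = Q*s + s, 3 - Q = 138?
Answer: √35641 ≈ 188.79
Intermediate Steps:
Q = -135 (Q = 3 - 1*138 = 3 - 138 = -135)
u(G, P) = -3 + G
f(N, s) = -134*s (f(N, s) = -135*s + s = -134*s)
√(f(-67, u(-5, -13)) + 34569) = √(-134*(-3 - 5) + 34569) = √(-134*(-8) + 34569) = √(1072 + 34569) = √35641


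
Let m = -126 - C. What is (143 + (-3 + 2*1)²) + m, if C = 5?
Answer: 13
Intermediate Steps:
m = -131 (m = -126 - 1*5 = -126 - 5 = -131)
(143 + (-3 + 2*1)²) + m = (143 + (-3 + 2*1)²) - 131 = (143 + (-3 + 2)²) - 131 = (143 + (-1)²) - 131 = (143 + 1) - 131 = 144 - 131 = 13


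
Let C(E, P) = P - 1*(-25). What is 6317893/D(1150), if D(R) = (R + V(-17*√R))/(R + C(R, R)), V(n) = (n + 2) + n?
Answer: -2115230576400/287 - 1248573604125*√46/1148 ≈ -1.4747e+10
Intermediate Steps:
C(E, P) = 25 + P (C(E, P) = P + 25 = 25 + P)
V(n) = 2 + 2*n (V(n) = (2 + n) + n = 2 + 2*n)
D(R) = (2 + R - 34*√R)/(25 + 2*R) (D(R) = (R + (2 + 2*(-17*√R)))/(R + (25 + R)) = (R + (2 - 34*√R))/(25 + 2*R) = (2 + R - 34*√R)/(25 + 2*R))
6317893/D(1150) = 6317893/(((2 + 1150 - 170*√46)/(25 + 2*1150))) = 6317893/(((2 + 1150 - 170*√46)/(25 + 2300))) = 6317893/(((2 + 1150 - 170*√46)/2325)) = 6317893/(((1152 - 170*√46)/2325)) = 6317893/(384/775 - 34*√46/465)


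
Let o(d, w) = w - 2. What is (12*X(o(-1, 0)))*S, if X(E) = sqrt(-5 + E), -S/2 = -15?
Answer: 360*I*sqrt(7) ≈ 952.47*I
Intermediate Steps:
o(d, w) = -2 + w
S = 30 (S = -2*(-15) = 30)
(12*X(o(-1, 0)))*S = (12*sqrt(-5 + (-2 + 0)))*30 = (12*sqrt(-5 - 2))*30 = (12*sqrt(-7))*30 = (12*(I*sqrt(7)))*30 = (12*I*sqrt(7))*30 = 360*I*sqrt(7)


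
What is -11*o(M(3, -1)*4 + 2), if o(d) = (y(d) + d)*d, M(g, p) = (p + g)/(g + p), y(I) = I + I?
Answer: -1188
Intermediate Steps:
y(I) = 2*I
M(g, p) = 1 (M(g, p) = (g + p)/(g + p) = 1)
o(d) = 3*d² (o(d) = (2*d + d)*d = (3*d)*d = 3*d²)
-11*o(M(3, -1)*4 + 2) = -33*(1*4 + 2)² = -33*(4 + 2)² = -33*6² = -33*36 = -11*108 = -1188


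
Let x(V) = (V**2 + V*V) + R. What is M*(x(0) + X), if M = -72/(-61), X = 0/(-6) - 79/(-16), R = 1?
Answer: 855/122 ≈ 7.0082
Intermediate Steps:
X = 79/16 (X = 0*(-1/6) - 79*(-1/16) = 0 + 79/16 = 79/16 ≈ 4.9375)
x(V) = 1 + 2*V**2 (x(V) = (V**2 + V*V) + 1 = (V**2 + V**2) + 1 = 2*V**2 + 1 = 1 + 2*V**2)
M = 72/61 (M = -72*(-1/61) = 72/61 ≈ 1.1803)
M*(x(0) + X) = 72*((1 + 2*0**2) + 79/16)/61 = 72*((1 + 2*0) + 79/16)/61 = 72*((1 + 0) + 79/16)/61 = 72*(1 + 79/16)/61 = (72/61)*(95/16) = 855/122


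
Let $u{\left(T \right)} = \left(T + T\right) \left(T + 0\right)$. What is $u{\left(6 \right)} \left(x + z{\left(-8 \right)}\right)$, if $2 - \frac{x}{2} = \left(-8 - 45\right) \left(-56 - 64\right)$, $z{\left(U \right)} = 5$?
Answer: $-915192$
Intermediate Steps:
$u{\left(T \right)} = 2 T^{2}$ ($u{\left(T \right)} = 2 T T = 2 T^{2}$)
$x = -12716$ ($x = 4 - 2 \left(-8 - 45\right) \left(-56 - 64\right) = 4 - 2 \left(\left(-53\right) \left(-120\right)\right) = 4 - 12720 = -12716$)
$u{\left(6 \right)} \left(x + z{\left(-8 \right)}\right) = 2 \cdot 6^{2} \left(-12716 + 5\right) = 2 \cdot 36 \left(-12711\right) = 72 \left(-12711\right) = -915192$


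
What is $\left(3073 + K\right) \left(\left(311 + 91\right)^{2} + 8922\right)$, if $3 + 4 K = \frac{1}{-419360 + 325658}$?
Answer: $\frac{337390635961}{644} \approx 5.239 \cdot 10^{8}$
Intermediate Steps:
$K = - \frac{281107}{374808}$ ($K = - \frac{3}{4} + \frac{1}{4 \left(-419360 + 325658\right)} = - \frac{3}{4} + \frac{1}{4 \left(-93702\right)} = - \frac{3}{4} + \frac{1}{4} \left(- \frac{1}{93702}\right) = - \frac{3}{4} - \frac{1}{374808} = - \frac{281107}{374808} \approx -0.75$)
$\left(3073 + K\right) \left(\left(311 + 91\right)^{2} + 8922\right) = \left(3073 - \frac{281107}{374808}\right) \left(\left(311 + 91\right)^{2} + 8922\right) = \frac{1151503877 \left(402^{2} + 8922\right)}{374808} = \frac{1151503877 \left(161604 + 8922\right)}{374808} = \frac{1151503877}{374808} \cdot 170526 = \frac{337390635961}{644}$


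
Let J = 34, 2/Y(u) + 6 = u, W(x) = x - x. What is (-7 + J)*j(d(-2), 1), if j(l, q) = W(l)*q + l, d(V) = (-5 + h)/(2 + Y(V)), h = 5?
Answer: 0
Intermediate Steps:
W(x) = 0
Y(u) = 2/(-6 + u)
d(V) = 0 (d(V) = (-5 + 5)/(2 + 2/(-6 + V)) = 0/(2 + 2/(-6 + V)) = 0)
j(l, q) = l (j(l, q) = 0*q + l = 0 + l = l)
(-7 + J)*j(d(-2), 1) = (-7 + 34)*0 = 27*0 = 0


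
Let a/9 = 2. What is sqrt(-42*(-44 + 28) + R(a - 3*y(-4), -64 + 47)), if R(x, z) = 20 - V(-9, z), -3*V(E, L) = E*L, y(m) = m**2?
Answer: sqrt(743) ≈ 27.258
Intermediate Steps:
a = 18 (a = 9*2 = 18)
V(E, L) = -E*L/3
R(x, z) = 20 - 3*z (R(x, z) = 20 - (-1)*(-9)*z/3 = 20 - 3*z)
sqrt(-42*(-44 + 28) + R(a - 3*y(-4), -64 + 47)) = sqrt(-42*(-44 + 28) + (20 - 3*(-64 + 47))) = sqrt(-42*(-16) + (20 - 3*(-17))) = sqrt(672 + (20 + 51)) = sqrt(672 + 71) = sqrt(743)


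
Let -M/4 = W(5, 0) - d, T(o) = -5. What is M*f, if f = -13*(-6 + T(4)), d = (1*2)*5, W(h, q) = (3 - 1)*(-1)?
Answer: 6864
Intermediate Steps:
W(h, q) = -2 (W(h, q) = 2*(-1) = -2)
d = 10 (d = 2*5 = 10)
M = 48 (M = -4*(-2 - 1*10) = -4*(-2 - 10) = -4*(-12) = 48)
f = 143 (f = -13*(-6 - 5) = -13*(-11) = 143)
M*f = 48*143 = 6864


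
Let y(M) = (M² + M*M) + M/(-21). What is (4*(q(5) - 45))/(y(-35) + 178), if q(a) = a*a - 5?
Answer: -300/7889 ≈ -0.038028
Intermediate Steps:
q(a) = -5 + a² (q(a) = a² - 5 = -5 + a²)
y(M) = 2*M² - M/21 (y(M) = (M² + M²) + M*(-1/21) = 2*M² - M/21)
(4*(q(5) - 45))/(y(-35) + 178) = (4*((-5 + 5²) - 45))/((1/21)*(-35)*(-1 + 42*(-35)) + 178) = (4*((-5 + 25) - 45))/((1/21)*(-35)*(-1 - 1470) + 178) = (4*(20 - 45))/((1/21)*(-35)*(-1471) + 178) = (4*(-25))/(7355/3 + 178) = -100/7889/3 = -100*3/7889 = -300/7889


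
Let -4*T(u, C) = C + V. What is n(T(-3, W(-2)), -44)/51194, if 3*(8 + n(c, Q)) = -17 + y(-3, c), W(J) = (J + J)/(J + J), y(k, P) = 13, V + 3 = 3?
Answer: -14/76791 ≈ -0.00018231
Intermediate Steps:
V = 0 (V = -3 + 3 = 0)
W(J) = 1 (W(J) = (2*J)/((2*J)) = (2*J)*(1/(2*J)) = 1)
T(u, C) = -C/4 (T(u, C) = -(C + 0)/4 = -C/4)
n(c, Q) = -28/3 (n(c, Q) = -8 + (-17 + 13)/3 = -8 + (⅓)*(-4) = -8 - 4/3 = -28/3)
n(T(-3, W(-2)), -44)/51194 = -28/3/51194 = -28/3*1/51194 = -14/76791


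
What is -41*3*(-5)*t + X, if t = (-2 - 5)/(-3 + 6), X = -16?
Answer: -1451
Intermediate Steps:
t = -7/3 ≈ -2.3333
-41*3*(-5)*t + X = -41*3*(-5)*(-7)/3 - 16 = -(-615)*(-7)/3 - 16 = -41*35 - 16 = -1435 - 16 = -1451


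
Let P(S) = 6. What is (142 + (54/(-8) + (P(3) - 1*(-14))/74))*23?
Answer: 461311/148 ≈ 3117.0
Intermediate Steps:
(142 + (54/(-8) + (P(3) - 1*(-14))/74))*23 = (142 + (54/(-8) + (6 - 1*(-14))/74))*23 = (142 + (54*(-⅛) + (6 + 14)*(1/74)))*23 = (142 + (-27/4 + 20*(1/74)))*23 = (142 + (-27/4 + 10/37))*23 = (142 - 959/148)*23 = (20057/148)*23 = 461311/148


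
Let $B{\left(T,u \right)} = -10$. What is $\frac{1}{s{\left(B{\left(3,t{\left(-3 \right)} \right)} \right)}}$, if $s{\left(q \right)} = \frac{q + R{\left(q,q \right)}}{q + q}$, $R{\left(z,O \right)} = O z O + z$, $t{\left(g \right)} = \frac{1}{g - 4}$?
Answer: $\frac{1}{51} \approx 0.019608$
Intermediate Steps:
$t{\left(g \right)} = \frac{1}{-4 + g}$
$R{\left(z,O \right)} = z + z O^{2}$ ($R{\left(z,O \right)} = z O^{2} + z = z + z O^{2}$)
$s{\left(q \right)} = \frac{q + q \left(1 + q^{2}\right)}{2 q}$ ($s{\left(q \right)} = \frac{q + q \left(1 + q^{2}\right)}{q + q} = \frac{q + q \left(1 + q^{2}\right)}{2 q}$)
$\frac{1}{s{\left(B{\left(3,t{\left(-3 \right)} \right)} \right)}} = \frac{1}{1 + \frac{\left(-10\right)^{2}}{2}} = \frac{1}{1 + \frac{1}{2} \cdot 100} = \frac{1}{1 + 50} = \frac{1}{51}$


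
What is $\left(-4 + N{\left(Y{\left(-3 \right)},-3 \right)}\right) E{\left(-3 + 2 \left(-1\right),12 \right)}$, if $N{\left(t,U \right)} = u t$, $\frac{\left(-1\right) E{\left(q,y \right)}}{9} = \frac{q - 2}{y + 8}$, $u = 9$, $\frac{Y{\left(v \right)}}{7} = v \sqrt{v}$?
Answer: $- \frac{63}{5} - \frac{11907 i \sqrt{3}}{20} \approx -12.6 - 1031.2 i$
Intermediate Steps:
$Y{\left(v \right)} = 7 v^{\frac{3}{2}}$ ($Y{\left(v \right)} = 7 v \sqrt{v} = 7 v^{\frac{3}{2}}$)
$E{\left(q,y \right)} = - \frac{9 \left(-2 + q\right)}{8 + y}$ ($E{\left(q,y \right)} = - 9 \frac{q - 2}{y + 8} = - 9 \frac{-2 + q}{8 + y} = - \frac{9 \left(-2 + q\right)}{8 + y}$)
$N{\left(t,U \right)} = 9 t$
$\left(-4 + N{\left(Y{\left(-3 \right)},-3 \right)}\right) E{\left(-3 + 2 \left(-1\right),12 \right)} = \left(-4 + 9 \cdot 7 \left(-3\right)^{\frac{3}{2}}\right) \frac{9 \left(2 - \left(-3 + 2 \left(-1\right)\right)\right)}{8 + 12} = \left(-4 + 9 \cdot 7 \left(- 3 i \sqrt{3}\right)\right) \frac{9 \left(2 - \left(-3 - 2\right)\right)}{20} = \left(-4 + 9 \left(- 21 i \sqrt{3}\right)\right) 9 \cdot \frac{1}{20} \left(2 - -5\right) = \left(-4 - 189 i \sqrt{3}\right) 9 \cdot \frac{1}{20} \left(2 + 5\right) = \left(-4 - 189 i \sqrt{3}\right) 9 \cdot \frac{1}{20} \cdot 7 = \left(-4 - 189 i \sqrt{3}\right) \frac{63}{20} = - \frac{63}{5} - \frac{11907 i \sqrt{3}}{20}$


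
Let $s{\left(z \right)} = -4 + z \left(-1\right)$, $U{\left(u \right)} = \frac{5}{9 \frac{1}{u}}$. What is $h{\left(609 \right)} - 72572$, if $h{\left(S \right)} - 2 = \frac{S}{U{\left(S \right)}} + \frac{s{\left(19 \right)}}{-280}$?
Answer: $- \frac{20319073}{280} \approx -72568.0$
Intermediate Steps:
$U{\left(u \right)} = \frac{5 u}{9}$ ($U{\left(u \right)} = 5 \frac{u}{9} = \frac{5 u}{9}$)
$s{\left(z \right)} = -4 - z$
$h{\left(S \right)} = \frac{1087}{280}$ ($h{\left(S \right)} = 2 + \left(\frac{S}{\frac{5}{9} S} + \frac{-4 - 19}{-280}\right) = 2 + \left(S \frac{9}{5 S} + \left(-4 - 19\right) \left(- \frac{1}{280}\right)\right) = 2 + \left(\frac{9}{5} - - \frac{23}{280}\right) = 2 + \left(\frac{9}{5} + \frac{23}{280}\right) = 2 + \frac{527}{280} = \frac{1087}{280}$)
$h{\left(609 \right)} - 72572 = \frac{1087}{280} - 72572 = - \frac{20319073}{280}$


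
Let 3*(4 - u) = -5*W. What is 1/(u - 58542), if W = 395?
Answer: -3/173639 ≈ -1.7277e-5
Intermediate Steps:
u = 1987/3 (u = 4 - (-5)*395/3 = 4 - 1/3*(-1975) = 4 + 1975/3 = 1987/3 ≈ 662.33)
1/(u - 58542) = 1/(1987/3 - 58542) = 1/(-173639/3) = -3/173639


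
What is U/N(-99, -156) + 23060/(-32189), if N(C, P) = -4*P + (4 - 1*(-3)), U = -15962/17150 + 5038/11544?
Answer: -720980893694423/1005303733079100 ≈ -0.71718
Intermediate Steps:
U = -24465907/49494900 (U = -15962*1/17150 + 5038*(1/11544) = -7981/8575 + 2519/5772 = -24465907/49494900 ≈ -0.49431)
N(C, P) = 7 - 4*P (N(C, P) = -4*P + (4 + 3) = -4*P + 7 = 7 - 4*P)
U/N(-99, -156) + 23060/(-32189) = -24465907/(49494900*(7 - 4*(-156))) + 23060/(-32189) = -24465907/(49494900*(7 + 624)) + 23060*(-1/32189) = -24465907/49494900/631 - 23060/32189 = -24465907/49494900*1/631 - 23060/32189 = -24465907/31231281900 - 23060/32189 = -720980893694423/1005303733079100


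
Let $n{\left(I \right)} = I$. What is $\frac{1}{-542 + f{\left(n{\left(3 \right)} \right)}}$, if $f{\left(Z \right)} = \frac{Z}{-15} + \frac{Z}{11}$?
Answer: $- \frac{55}{29806} \approx -0.0018453$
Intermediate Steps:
$f{\left(Z \right)} = \frac{4 Z}{165}$ ($f{\left(Z \right)} = Z \left(- \frac{1}{15}\right) + Z \frac{1}{11} = - \frac{Z}{15} + \frac{Z}{11} = \frac{4 Z}{165}$)
$\frac{1}{-542 + f{\left(n{\left(3 \right)} \right)}} = \frac{1}{-542 + \frac{4}{165} \cdot 3} = \frac{1}{-542 + \frac{4}{55}} = \frac{1}{- \frac{29806}{55}} = - \frac{55}{29806}$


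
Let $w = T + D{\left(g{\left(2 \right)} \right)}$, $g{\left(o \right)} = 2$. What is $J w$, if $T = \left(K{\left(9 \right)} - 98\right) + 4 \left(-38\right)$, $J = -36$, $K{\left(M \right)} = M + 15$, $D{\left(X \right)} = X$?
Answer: $8064$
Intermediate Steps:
$K{\left(M \right)} = 15 + M$
$T = -226$ ($T = \left(\left(15 + 9\right) - 98\right) + 4 \left(-38\right) = \left(24 - 98\right) - 152 = -74 - 152 = -226$)
$w = -224$ ($w = -226 + 2 = -224$)
$J w = \left(-36\right) \left(-224\right) = 8064$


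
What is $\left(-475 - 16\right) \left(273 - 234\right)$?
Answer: $-19149$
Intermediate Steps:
$\left(-475 - 16\right) \left(273 - 234\right) = \left(-475 - 16\right) 39 = \left(-491\right) 39 = -19149$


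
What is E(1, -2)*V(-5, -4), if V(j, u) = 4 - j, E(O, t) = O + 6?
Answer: 63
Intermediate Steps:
E(O, t) = 6 + O
E(1, -2)*V(-5, -4) = (6 + 1)*(4 - 1*(-5)) = 7*(4 + 5) = 7*9 = 63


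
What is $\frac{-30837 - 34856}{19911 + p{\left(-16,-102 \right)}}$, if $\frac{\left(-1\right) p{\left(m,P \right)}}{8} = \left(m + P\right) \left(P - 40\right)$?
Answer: $\frac{179}{311} \approx 0.57556$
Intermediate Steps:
$p{\left(m,P \right)} = - 8 \left(-40 + P\right) \left(P + m\right)$ ($p{\left(m,P \right)} = - 8 \left(m + P\right) \left(P - 40\right) = - 8 \left(P + m\right) \left(-40 + P\right) = - 8 \left(-40 + P\right) \left(P + m\right)$)
$\frac{-30837 - 34856}{19911 + p{\left(-16,-102 \right)}} = \frac{-30837 - 34856}{19911 + \left(- 8 \left(-102\right)^{2} + 320 \left(-102\right) + 320 \left(-16\right) - \left(-816\right) \left(-16\right)\right)} = - \frac{65693}{19911 - 134048} = - \frac{65693}{-114137} = \left(-65693\right) \left(- \frac{1}{114137}\right) = \frac{179}{311}$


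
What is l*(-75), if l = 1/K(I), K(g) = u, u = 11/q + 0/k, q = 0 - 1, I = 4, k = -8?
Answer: 75/11 ≈ 6.8182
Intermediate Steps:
q = -1
u = -11 (u = 11/(-1) + 0/(-8) = 11*(-1) + 0*(-⅛) = -11 + 0 = -11)
K(g) = -11
l = -1/11 (l = 1/(-11) = -1/11 ≈ -0.090909)
l*(-75) = -1/11*(-75) = 75/11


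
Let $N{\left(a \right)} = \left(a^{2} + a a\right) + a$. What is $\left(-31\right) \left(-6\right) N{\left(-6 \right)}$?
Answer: $12276$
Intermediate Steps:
$N{\left(a \right)} = a + 2 a^{2}$ ($N{\left(a \right)} = \left(a^{2} + a^{2}\right) + a = 2 a^{2} + a = a + 2 a^{2}$)
$\left(-31\right) \left(-6\right) N{\left(-6 \right)} = \left(-31\right) \left(-6\right) \left(- 6 \left(1 + 2 \left(-6\right)\right)\right) = 186 \left(- 6 \left(1 - 12\right)\right) = 186 \left(\left(-6\right) \left(-11\right)\right) = 186 \cdot 66 = 12276$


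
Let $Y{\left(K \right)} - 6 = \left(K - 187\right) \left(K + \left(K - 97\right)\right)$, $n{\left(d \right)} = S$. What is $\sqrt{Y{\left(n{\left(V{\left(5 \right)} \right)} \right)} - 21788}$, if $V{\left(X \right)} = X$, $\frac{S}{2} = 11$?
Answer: $i \sqrt{13037} \approx 114.18 i$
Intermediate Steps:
$S = 22$ ($S = 2 \cdot 11 = 22$)
$n{\left(d \right)} = 22$
$Y{\left(K \right)} = 6 + \left(-187 + K\right) \left(-97 + 2 K\right)$ ($Y{\left(K \right)} = 6 + \left(K - 187\right) \left(K + \left(K - 97\right)\right) = 6 + \left(-187 + K\right) \left(K + \left(-97 + K\right)\right) = 6 + \left(-187 + K\right) \left(-97 + 2 K\right)$)
$\sqrt{Y{\left(n{\left(V{\left(5 \right)} \right)} \right)} - 21788} = \sqrt{\left(18145 - 10362 + 2 \cdot 22^{2}\right) - 21788} = \sqrt{\left(18145 - 10362 + 2 \cdot 484\right) - 21788} = \sqrt{\left(18145 - 10362 + 968\right) - 21788} = \sqrt{8751 - 21788} = \sqrt{-13037} = i \sqrt{13037}$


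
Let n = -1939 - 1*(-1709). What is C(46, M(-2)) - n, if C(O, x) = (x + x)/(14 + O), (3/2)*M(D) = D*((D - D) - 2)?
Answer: 10354/45 ≈ 230.09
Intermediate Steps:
n = -230 (n = -1939 + 1709 = -230)
M(D) = -4*D/3 (M(D) = 2*(D*((D - D) - 2))/3 = 2*(D*(0 - 2))/3 = 2*(D*(-2))/3 = 2*(-2*D)/3 = -4*D/3)
C(O, x) = 2*x/(14 + O) (C(O, x) = (2*x)/(14 + O) = 2*x/(14 + O))
C(46, M(-2)) - n = 2*(-4/3*(-2))/(14 + 46) - 1*(-230) = 2*(8/3)/60 + 230 = 2*(8/3)*(1/60) + 230 = 4/45 + 230 = 10354/45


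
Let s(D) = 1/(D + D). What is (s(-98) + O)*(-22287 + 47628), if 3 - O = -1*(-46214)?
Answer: -229522483737/196 ≈ -1.1710e+9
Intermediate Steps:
O = -46211 (O = 3 - (-1)*(-46214) = 3 - 1*46214 = 3 - 46214 = -46211)
s(D) = 1/(2*D)
(s(-98) + O)*(-22287 + 47628) = ((½)/(-98) - 46211)*(-22287 + 47628) = ((½)*(-1/98) - 46211)*25341 = (-1/196 - 46211)*25341 = -9057357/196*25341 = -229522483737/196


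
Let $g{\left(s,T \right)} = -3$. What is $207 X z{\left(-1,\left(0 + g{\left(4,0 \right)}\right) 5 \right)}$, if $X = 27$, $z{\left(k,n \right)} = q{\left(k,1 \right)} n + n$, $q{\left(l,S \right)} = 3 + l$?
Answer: $-251505$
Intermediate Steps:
$z{\left(k,n \right)} = n + n \left(3 + k\right)$ ($z{\left(k,n \right)} = \left(3 + k\right) n + n = n \left(3 + k\right) + n = n + n \left(3 + k\right)$)
$207 X z{\left(-1,\left(0 + g{\left(4,0 \right)}\right) 5 \right)} = 207 \cdot 27 \left(0 - 3\right) 5 \left(4 - 1\right) = 207 \cdot 27 \left(-3\right) 5 \cdot 3 = 207 \cdot 27 \left(\left(-15\right) 3\right) = 207 \cdot 27 \left(-45\right) = 207 \left(-1215\right) = -251505$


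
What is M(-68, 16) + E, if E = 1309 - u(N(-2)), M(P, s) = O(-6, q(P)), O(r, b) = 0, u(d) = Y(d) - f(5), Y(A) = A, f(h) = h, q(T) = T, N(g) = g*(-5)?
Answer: 1304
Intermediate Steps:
N(g) = -5*g
u(d) = -5 + d (u(d) = d - 1*5 = d - 5 = -5 + d)
M(P, s) = 0
E = 1304 (E = 1309 - (-5 - 5*(-2)) = 1309 - (-5 + 10) = 1309 - 1*5 = 1309 - 5 = 1304)
M(-68, 16) + E = 0 + 1304 = 1304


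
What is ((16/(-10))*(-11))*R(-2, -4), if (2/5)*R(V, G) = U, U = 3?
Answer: 132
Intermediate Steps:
R(V, G) = 15/2 (R(V, G) = (5/2)*3 = 15/2)
((16/(-10))*(-11))*R(-2, -4) = ((16/(-10))*(-11))*(15/2) = ((16*(-⅒))*(-11))*(15/2) = -8/5*(-11)*(15/2) = (88/5)*(15/2) = 132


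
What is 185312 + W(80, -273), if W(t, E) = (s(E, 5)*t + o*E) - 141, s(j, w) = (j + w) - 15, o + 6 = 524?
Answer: 21117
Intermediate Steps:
o = 518 (o = -6 + 524 = 518)
s(j, w) = -15 + j + w
W(t, E) = -141 + 518*E + t*(-10 + E) (W(t, E) = ((-15 + E + 5)*t + 518*E) - 141 = ((-10 + E)*t + 518*E) - 141 = (t*(-10 + E) + 518*E) - 141 = (518*E + t*(-10 + E)) - 141 = -141 + 518*E + t*(-10 + E))
185312 + W(80, -273) = 185312 + (-141 + 518*(-273) + 80*(-10 - 273)) = 185312 + (-141 - 141414 + 80*(-283)) = 185312 + (-141 - 141414 - 22640) = 185312 - 164195 = 21117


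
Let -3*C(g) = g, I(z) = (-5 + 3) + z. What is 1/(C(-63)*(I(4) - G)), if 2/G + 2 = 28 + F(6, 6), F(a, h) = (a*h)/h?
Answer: 16/651 ≈ 0.024578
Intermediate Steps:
I(z) = -2 + z
C(g) = -g/3
F(a, h) = a
G = 1/16 (G = 2/(-2 + (28 + 6)) = 2/(-2 + 34) = 2/32 = 2*(1/32) = 1/16 ≈ 0.062500)
1/(C(-63)*(I(4) - G)) = 1/((-⅓*(-63))*((-2 + 4) - 1*1/16)) = 1/(21*(2 - 1/16)) = 1/(21*(31/16)) = 1/(651/16) = 16/651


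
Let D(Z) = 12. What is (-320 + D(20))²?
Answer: 94864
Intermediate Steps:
(-320 + D(20))² = (-320 + 12)² = (-308)² = 94864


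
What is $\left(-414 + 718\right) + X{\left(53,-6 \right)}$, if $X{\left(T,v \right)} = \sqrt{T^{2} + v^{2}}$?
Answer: $304 + \sqrt{2845} \approx 357.34$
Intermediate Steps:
$\left(-414 + 718\right) + X{\left(53,-6 \right)} = \left(-414 + 718\right) + \sqrt{53^{2} + \left(-6\right)^{2}} = 304 + \sqrt{2809 + 36} = 304 + \sqrt{2845}$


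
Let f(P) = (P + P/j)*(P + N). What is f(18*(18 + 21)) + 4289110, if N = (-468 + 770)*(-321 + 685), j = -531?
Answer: 4826501690/59 ≈ 8.1805e+7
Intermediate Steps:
N = 109928 (N = 302*364 = 109928)
f(P) = 530*P*(109928 + P)/531 (f(P) = (P + P/(-531))*(P + 109928) = (P + P*(-1/531))*(109928 + P) = (P - P/531)*(109928 + P) = (530*P/531)*(109928 + P) = 530*P*(109928 + P)/531)
f(18*(18 + 21)) + 4289110 = 530*(18*(18 + 21))*(109928 + 18*(18 + 21))/531 + 4289110 = 530*(18*39)*(109928 + 18*39)/531 + 4289110 = (530/531)*702*(109928 + 702) + 4289110 = (530/531)*702*110630 + 4289110 = 4573444200/59 + 4289110 = 4826501690/59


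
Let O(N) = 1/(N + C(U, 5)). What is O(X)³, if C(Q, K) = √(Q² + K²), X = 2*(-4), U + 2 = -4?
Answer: -1976/27 - 253*√61/27 ≈ -146.37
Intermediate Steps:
U = -6 (U = -2 - 4 = -6)
X = -8
C(Q, K) = √(K² + Q²)
O(N) = 1/(N + √61) (O(N) = 1/(N + √(5² + (-6)²)) = 1/(N + √(25 + 36)) = 1/(N + √61))
O(X)³ = (1/(-8 + √61))³ = (-8 + √61)⁻³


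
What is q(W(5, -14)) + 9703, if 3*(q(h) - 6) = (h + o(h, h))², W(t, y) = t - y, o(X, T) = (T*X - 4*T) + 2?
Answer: 40921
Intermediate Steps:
o(X, T) = 2 - 4*T + T*X (o(X, T) = (-4*T + T*X) + 2 = 2 - 4*T + T*X)
q(h) = 6 + (2 + h² - 3*h)²/3 (q(h) = 6 + (h + (2 - 4*h + h*h))²/3 = 6 + (h + (2 - 4*h + h²))²/3 = 6 + (h + (2 + h² - 4*h))²/3 = 6 + (2 + h² - 3*h)²/3)
q(W(5, -14)) + 9703 = (6 + (2 + (5 - 1*(-14))² - 3*(5 - 1*(-14)))²/3) + 9703 = (6 + (2 + (5 + 14)² - 3*(5 + 14))²/3) + 9703 = (6 + (2 + 19² - 3*19)²/3) + 9703 = (6 + (2 + 361 - 57)²/3) + 9703 = (6 + (⅓)*306²) + 9703 = (6 + (⅓)*93636) + 9703 = (6 + 31212) + 9703 = 31218 + 9703 = 40921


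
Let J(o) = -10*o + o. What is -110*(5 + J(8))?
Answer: 7370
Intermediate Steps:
J(o) = -9*o
-110*(5 + J(8)) = -110*(5 - 9*8) = -110*(5 - 72) = -110*(-67) = 7370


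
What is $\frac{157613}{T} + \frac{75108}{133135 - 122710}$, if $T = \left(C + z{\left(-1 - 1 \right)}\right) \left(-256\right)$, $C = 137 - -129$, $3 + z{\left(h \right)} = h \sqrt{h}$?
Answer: $\frac{299323874207}{61539859200} - \frac{157613 i \sqrt{2}}{8854656} \approx 4.8639 - 0.025173 i$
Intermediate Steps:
$z{\left(h \right)} = -3 + h^{\frac{3}{2}}$ ($z{\left(h \right)} = -3 + h \sqrt{h} = -3 + h^{\frac{3}{2}}$)
$C = 266$ ($C = 137 + 129 = 266$)
$T = -67328 + 512 i \sqrt{2}$ ($T = \left(266 - \left(3 - \left(-1 - 1\right)^{\frac{3}{2}}\right)\right) \left(-256\right) = \left(266 - \left(3 - \left(-2\right)^{\frac{3}{2}}\right)\right) \left(-256\right) = \left(266 - \left(3 + 2 i \sqrt{2}\right)\right) \left(-256\right) = \left(263 - 2 i \sqrt{2}\right) \left(-256\right) = -67328 + 512 i \sqrt{2} \approx -67328.0 + 724.08 i$)
$\frac{157613}{T} + \frac{75108}{133135 - 122710} = \frac{157613}{-67328 + 512 i \sqrt{2}} + \frac{75108}{133135 - 122710} = \frac{157613}{-67328 + 512 i \sqrt{2}} + \frac{75108}{10425} = \frac{157613}{-67328 + 512 i \sqrt{2}} + 75108 \cdot \frac{1}{10425} = \frac{157613}{-67328 + 512 i \sqrt{2}} + \frac{25036}{3475} = \frac{25036}{3475} + \frac{157613}{-67328 + 512 i \sqrt{2}}$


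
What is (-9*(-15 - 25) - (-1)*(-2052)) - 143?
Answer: -1835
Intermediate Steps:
(-9*(-15 - 25) - (-1)*(-2052)) - 143 = (-9*(-40) - 1*2052) - 143 = (360 - 2052) - 143 = -1692 - 143 = -1835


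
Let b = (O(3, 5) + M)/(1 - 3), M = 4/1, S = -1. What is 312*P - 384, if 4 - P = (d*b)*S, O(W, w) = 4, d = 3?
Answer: -2880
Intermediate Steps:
M = 4 (M = 4*1 = 4)
b = -4 (b = (4 + 4)/(1 - 3) = 8/(-2) = 8*(-½) = -4)
P = -8 (P = 4 - 3*(-4)*(-1) = 4 - (-12)*(-1) = 4 - 1*12 = 4 - 12 = -8)
312*P - 384 = 312*(-8) - 384 = -2496 - 384 = -2880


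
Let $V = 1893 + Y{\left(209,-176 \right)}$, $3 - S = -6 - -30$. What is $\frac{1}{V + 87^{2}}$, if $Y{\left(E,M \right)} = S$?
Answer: $\frac{1}{9441} \approx 0.00010592$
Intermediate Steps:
$S = -21$ ($S = 3 - \left(-6 - -30\right) = 3 - \left(-6 + 30\right) = 3 - 24 = -21$)
$Y{\left(E,M \right)} = -21$
$V = 1872$ ($V = 1893 - 21 = 1872$)
$\frac{1}{V + 87^{2}} = \frac{1}{1872 + 87^{2}} = \frac{1}{1872 + 7569} = \frac{1}{9441}$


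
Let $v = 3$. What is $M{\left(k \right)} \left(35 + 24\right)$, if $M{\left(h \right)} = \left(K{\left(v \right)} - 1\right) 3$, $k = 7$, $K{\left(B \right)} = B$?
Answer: $354$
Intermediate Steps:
$M{\left(h \right)} = 6$ ($M{\left(h \right)} = \left(3 - 1\right) 3 = 2 \cdot 3 = 6$)
$M{\left(k \right)} \left(35 + 24\right) = 6 \left(35 + 24\right) = 6 \cdot 59 = 354$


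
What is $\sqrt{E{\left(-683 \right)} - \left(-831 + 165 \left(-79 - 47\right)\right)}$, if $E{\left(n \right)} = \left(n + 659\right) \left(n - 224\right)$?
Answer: $3 \sqrt{4821} \approx 208.3$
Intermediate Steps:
$E{\left(n \right)} = \left(-224 + n\right) \left(659 + n\right)$ ($E{\left(n \right)} = \left(659 + n\right) \left(-224 + n\right) = \left(-224 + n\right) \left(659 + n\right)$)
$\sqrt{E{\left(-683 \right)} - \left(-831 + 165 \left(-79 - 47\right)\right)} = \sqrt{\left(-147616 + \left(-683\right)^{2} + 435 \left(-683\right)\right) - \left(-831 + 165 \left(-79 - 47\right)\right)} = \sqrt{\left(-147616 + 466489 - 297105\right) + \left(\left(160359 - -20790\right) - 159528\right)} = \sqrt{21768 + \left(\left(160359 + 20790\right) - 159528\right)} = \sqrt{21768 + \left(181149 - 159528\right)} = \sqrt{21768 + 21621} = \sqrt{43389} = 3 \sqrt{4821}$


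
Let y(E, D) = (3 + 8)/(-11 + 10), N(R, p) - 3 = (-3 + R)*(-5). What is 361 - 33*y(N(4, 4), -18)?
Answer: 724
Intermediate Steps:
N(R, p) = 18 - 5*R (N(R, p) = 3 + (-3 + R)*(-5) = 3 + (15 - 5*R) = 18 - 5*R)
y(E, D) = -11 (y(E, D) = 11/(-1) = 11*(-1) = -11)
361 - 33*y(N(4, 4), -18) = 361 - 33*(-11) = 361 + 363 = 724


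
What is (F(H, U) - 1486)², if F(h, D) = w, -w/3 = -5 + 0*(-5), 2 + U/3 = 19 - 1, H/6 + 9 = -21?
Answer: 2163841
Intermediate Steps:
H = -180 (H = -54 + 6*(-21) = -54 - 126 = -180)
U = 48 (U = -6 + 3*(19 - 1) = -6 + 3*18 = -6 + 54 = 48)
w = 15 (w = -3*(-5 + 0*(-5)) = -3*(-5 + 0) = -3*(-5) = 15)
F(h, D) = 15
(F(H, U) - 1486)² = (15 - 1486)² = (-1471)² = 2163841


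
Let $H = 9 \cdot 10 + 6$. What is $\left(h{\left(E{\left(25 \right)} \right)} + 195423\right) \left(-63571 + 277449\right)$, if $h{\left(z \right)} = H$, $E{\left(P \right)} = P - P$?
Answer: $41817212682$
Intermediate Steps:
$E{\left(P \right)} = 0$
$H = 96$ ($H = 90 + 6 = 96$)
$h{\left(z \right)} = 96$
$\left(h{\left(E{\left(25 \right)} \right)} + 195423\right) \left(-63571 + 277449\right) = \left(96 + 195423\right) \left(-63571 + 277449\right) = 195519 \cdot 213878 = 41817212682$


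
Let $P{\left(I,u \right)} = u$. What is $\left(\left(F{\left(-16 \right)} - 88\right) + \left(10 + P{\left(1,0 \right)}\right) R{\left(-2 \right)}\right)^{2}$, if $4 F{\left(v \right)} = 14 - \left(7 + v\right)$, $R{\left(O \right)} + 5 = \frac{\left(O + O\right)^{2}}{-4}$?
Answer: $\frac{474721}{16} \approx 29670.0$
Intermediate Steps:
$R{\left(O \right)} = -5 - O^{2}$ ($R{\left(O \right)} = -5 + \frac{\left(O + O\right)^{2}}{-4} = -5 + \left(2 O\right)^{2} \left(- \frac{1}{4}\right) = -5 + 4 O^{2} \left(- \frac{1}{4}\right) = -5 - O^{2}$)
$F{\left(v \right)} = \frac{7}{4} - \frac{v}{4}$ ($F{\left(v \right)} = \frac{14 - \left(7 + v\right)}{4} = \frac{7 - v}{4} = \frac{7}{4} - \frac{v}{4}$)
$\left(\left(F{\left(-16 \right)} - 88\right) + \left(10 + P{\left(1,0 \right)}\right) R{\left(-2 \right)}\right)^{2} = \left(\left(\left(\frac{7}{4} - -4\right) - 88\right) + \left(10 + 0\right) \left(-5 - \left(-2\right)^{2}\right)\right)^{2} = \left(\left(\left(\frac{7}{4} + 4\right) - 88\right) + 10 \left(-5 - 4\right)\right)^{2} = \left(\left(\frac{23}{4} - 88\right) + 10 \left(-5 - 4\right)\right)^{2} = \left(- \frac{329}{4} + 10 \left(-9\right)\right)^{2} = \left(- \frac{329}{4} - 90\right)^{2} = \left(- \frac{689}{4}\right)^{2} = \frac{474721}{16}$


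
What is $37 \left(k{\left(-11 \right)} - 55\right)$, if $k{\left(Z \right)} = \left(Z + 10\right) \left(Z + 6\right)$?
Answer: $-1850$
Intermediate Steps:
$k{\left(Z \right)} = \left(6 + Z\right) \left(10 + Z\right)$ ($k{\left(Z \right)} = \left(10 + Z\right) \left(6 + Z\right) = \left(6 + Z\right) \left(10 + Z\right)$)
$37 \left(k{\left(-11 \right)} - 55\right) = 37 \left(\left(60 + \left(-11\right)^{2} + 16 \left(-11\right)\right) - 55\right) = 37 \left(\left(60 + 121 - 176\right) - 55\right) = 37 \left(5 - 55\right) = 37 \left(-50\right) = -1850$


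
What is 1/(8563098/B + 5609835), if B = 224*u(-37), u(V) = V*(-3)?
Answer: 4144/23248583423 ≈ 1.7825e-7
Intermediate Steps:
u(V) = -3*V
B = 24864 (B = 224*(-3*(-37)) = 224*111 = 24864)
1/(8563098/B + 5609835) = 1/(8563098/24864 + 5609835) = 1/(8563098*(1/24864) + 5609835) = 1/(1427183/4144 + 5609835) = 1/(23248583423/4144) = 4144/23248583423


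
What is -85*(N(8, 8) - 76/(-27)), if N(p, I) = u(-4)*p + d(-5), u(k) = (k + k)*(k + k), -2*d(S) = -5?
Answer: -2374475/54 ≈ -43972.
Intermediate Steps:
d(S) = 5/2 (d(S) = -½*(-5) = 5/2)
u(k) = 4*k² (u(k) = (2*k)*(2*k) = 4*k²)
N(p, I) = 5/2 + 64*p (N(p, I) = (4*(-4)²)*p + 5/2 = (4*16)*p + 5/2 = 64*p + 5/2 = 5/2 + 64*p)
-85*(N(8, 8) - 76/(-27)) = -85*((5/2 + 64*8) - 76/(-27)) = -85*((5/2 + 512) - 76*(-1/27)) = -85*(1029/2 + 76/27) = -85*27935/54 = -2374475/54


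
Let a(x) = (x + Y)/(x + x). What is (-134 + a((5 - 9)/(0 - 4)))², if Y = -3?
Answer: 18225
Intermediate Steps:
a(x) = (-3 + x)/(2*x) (a(x) = (x - 3)/(x + x) = (-3 + x)/((2*x)) = (-3 + x)*(1/(2*x)) = (-3 + x)/(2*x))
(-134 + a((5 - 9)/(0 - 4)))² = (-134 + (-3 + (5 - 9)/(0 - 4))/(2*(((5 - 9)/(0 - 4)))))² = (-134 + (-3 - 4/(-4))/(2*((-4/(-4)))))² = (-134 + (-3 - 4*(-¼))/(2*((-4*(-¼)))))² = (-134 + (½)*(-3 + 1)/1)² = (-134 + (½)*1*(-2))² = (-134 - 1)² = (-135)² = 18225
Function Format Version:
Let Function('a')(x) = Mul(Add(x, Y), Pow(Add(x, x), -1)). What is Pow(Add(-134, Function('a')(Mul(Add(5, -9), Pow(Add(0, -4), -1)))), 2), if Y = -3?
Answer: 18225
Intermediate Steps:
Function('a')(x) = Mul(Rational(1, 2), Pow(x, -1), Add(-3, x)) (Function('a')(x) = Mul(Add(x, -3), Pow(Add(x, x), -1)) = Mul(Add(-3, x), Pow(Mul(2, x), -1)) = Mul(Add(-3, x), Mul(Rational(1, 2), Pow(x, -1))) = Mul(Rational(1, 2), Pow(x, -1), Add(-3, x)))
Pow(Add(-134, Function('a')(Mul(Add(5, -9), Pow(Add(0, -4), -1)))), 2) = Pow(Add(-134, Mul(Rational(1, 2), Pow(Mul(Add(5, -9), Pow(Add(0, -4), -1)), -1), Add(-3, Mul(Add(5, -9), Pow(Add(0, -4), -1))))), 2) = Pow(Add(-134, Mul(Rational(1, 2), Pow(Mul(-4, Pow(-4, -1)), -1), Add(-3, Mul(-4, Pow(-4, -1))))), 2) = Pow(Add(-134, Mul(Rational(1, 2), Pow(Mul(-4, Rational(-1, 4)), -1), Add(-3, Mul(-4, Rational(-1, 4))))), 2) = Pow(Add(-134, Mul(Rational(1, 2), Pow(1, -1), Add(-3, 1))), 2) = Pow(Add(-134, Mul(Rational(1, 2), 1, -2)), 2) = Pow(Add(-134, -1), 2) = Pow(-135, 2) = 18225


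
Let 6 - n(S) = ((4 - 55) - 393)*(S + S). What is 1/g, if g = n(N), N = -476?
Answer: -1/422682 ≈ -2.3658e-6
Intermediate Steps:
n(S) = 6 + 888*S (n(S) = 6 - ((4 - 55) - 393)*(S + S) = 6 - (-51 - 393)*2*S = 6 - (-444)*2*S = 6 - (-888)*S = 6 + 888*S)
g = -422682 (g = 6 + 888*(-476) = 6 - 422688 = -422682)
1/g = 1/(-422682) = -1/422682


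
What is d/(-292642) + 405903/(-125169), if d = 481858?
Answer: -29849658288/6104951083 ≈ -4.8894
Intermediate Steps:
d/(-292642) + 405903/(-125169) = 481858/(-292642) + 405903/(-125169) = 481858*(-1/292642) + 405903*(-1/125169) = -240929/146321 - 135301/41723 = -29849658288/6104951083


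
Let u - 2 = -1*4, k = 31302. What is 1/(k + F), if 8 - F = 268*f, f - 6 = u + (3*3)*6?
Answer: 1/15766 ≈ 6.3428e-5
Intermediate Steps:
u = -2 (u = 2 - 1*4 = 2 - 4 = -2)
f = 58 (f = 6 + (-2 + (3*3)*6) = 6 + (-2 + 9*6) = 6 + (-2 + 54) = 6 + 52 = 58)
F = -15536 (F = 8 - 268*58 = 8 - 1*15544 = 8 - 15544 = -15536)
1/(k + F) = 1/(31302 - 15536) = 1/15766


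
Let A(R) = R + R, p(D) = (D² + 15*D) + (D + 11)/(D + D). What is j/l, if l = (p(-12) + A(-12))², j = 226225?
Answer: 130305600/2070721 ≈ 62.928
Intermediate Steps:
p(D) = D² + 15*D + (11 + D)/(2*D) (p(D) = (D² + 15*D) + (11 + D)/((2*D)) = (D² + 15*D) + (11 + D)*(1/(2*D)) = (D² + 15*D) + (11 + D)/(2*D) = D² + 15*D + (11 + D)/(2*D))
A(R) = 2*R
l = 2070721/576 (l = ((½ + (-12)² + 15*(-12) + (11/2)/(-12)) + 2*(-12))² = ((½ + 144 - 180 + (11/2)*(-1/12)) - 24)² = ((½ + 144 - 180 - 11/24) - 24)² = (-863/24 - 24)² = (-1439/24)² = 2070721/576 ≈ 3595.0)
j/l = 226225/(2070721/576) = 226225*(576/2070721) = 130305600/2070721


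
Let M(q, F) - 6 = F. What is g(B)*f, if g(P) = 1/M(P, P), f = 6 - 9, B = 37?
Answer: -3/43 ≈ -0.069767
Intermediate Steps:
M(q, F) = 6 + F
f = -3
g(P) = 1/(6 + P)
g(B)*f = -3/(6 + 37) = -3/43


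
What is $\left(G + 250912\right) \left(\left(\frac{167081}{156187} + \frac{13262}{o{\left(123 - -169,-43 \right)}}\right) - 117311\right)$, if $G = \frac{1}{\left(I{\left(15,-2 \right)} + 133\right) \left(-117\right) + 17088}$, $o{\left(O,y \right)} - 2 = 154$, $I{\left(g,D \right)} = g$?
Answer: $- \frac{81698802884085182485}{2777629608} \approx -2.9413 \cdot 10^{10}$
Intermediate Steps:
$o{\left(O,y \right)} = 156$ ($o{\left(O,y \right)} = 2 + 154 = 156$)
$G = - \frac{1}{228}$ ($G = \frac{1}{\left(15 + 133\right) \left(-117\right) + 17088} = \frac{1}{148 \left(-117\right) + 17088} = \frac{1}{-17316 + 17088} = \frac{1}{-228} = - \frac{1}{228} \approx -0.004386$)
$\left(G + 250912\right) \left(\left(\frac{167081}{156187} + \frac{13262}{o{\left(123 - -169,-43 \right)}}\right) - 117311\right) = \left(- \frac{1}{228} + 250912\right) \left(\left(\frac{167081}{156187} + \frac{13262}{156}\right) - 117311\right) = \frac{57207935 \left(\left(167081 \cdot \frac{1}{156187} + 13262 \cdot \frac{1}{156}\right) - 117311\right)}{228} = \frac{57207935 \left(\left(\frac{167081}{156187} + \frac{6631}{78}\right) - 117311\right)}{228} = \frac{57207935 \left(\frac{1048708315}{12182586} - 117311\right)}{228} = \frac{57207935}{228} \left(- \frac{1428102637931}{12182586}\right) = - \frac{81698802884085182485}{2777629608}$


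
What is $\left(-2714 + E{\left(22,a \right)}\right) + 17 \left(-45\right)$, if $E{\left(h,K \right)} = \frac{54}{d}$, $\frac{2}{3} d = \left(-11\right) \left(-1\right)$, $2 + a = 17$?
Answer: $- \frac{38233}{11} \approx -3475.7$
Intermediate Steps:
$a = 15$ ($a = -2 + 17 = 15$)
$d = \frac{33}{2}$ ($d = \frac{3 \left(\left(-11\right) \left(-1\right)\right)}{2} = \frac{3}{2} \cdot 11 = \frac{33}{2} \approx 16.5$)
$E{\left(h,K \right)} = \frac{36}{11}$ ($E{\left(h,K \right)} = \frac{54}{\frac{33}{2}} = 54 \cdot \frac{2}{33} = \frac{36}{11}$)
$\left(-2714 + E{\left(22,a \right)}\right) + 17 \left(-45\right) = \left(-2714 + \frac{36}{11}\right) + 17 \left(-45\right) = - \frac{29818}{11} - 765 = - \frac{38233}{11}$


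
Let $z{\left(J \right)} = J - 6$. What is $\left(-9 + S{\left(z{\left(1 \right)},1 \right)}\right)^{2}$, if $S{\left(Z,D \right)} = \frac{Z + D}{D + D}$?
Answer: $121$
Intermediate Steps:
$z{\left(J \right)} = -6 + J$ ($z{\left(J \right)} = J - 6 = -6 + J$)
$S{\left(Z,D \right)} = \frac{D + Z}{2 D}$
$\left(-9 + S{\left(z{\left(1 \right)},1 \right)}\right)^{2} = \left(-9 + \frac{1 + \left(-6 + 1\right)}{2 \cdot 1}\right)^{2} = \left(-9 + \frac{1}{2} \cdot 1 \left(1 - 5\right)\right)^{2} = \left(-9 + \frac{1}{2} \cdot 1 \left(-4\right)\right)^{2} = \left(-9 - 2\right)^{2} = \left(-11\right)^{2} = 121$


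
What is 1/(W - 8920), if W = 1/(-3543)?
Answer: -3543/31603561 ≈ -0.00011211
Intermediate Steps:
W = -1/3543 ≈ -0.00028225
1/(W - 8920) = 1/(-1/3543 - 8920) = 1/(-31603561/3543) = -3543/31603561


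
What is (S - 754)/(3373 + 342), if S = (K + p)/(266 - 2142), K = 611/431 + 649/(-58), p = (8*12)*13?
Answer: -1011163549/4977701752 ≈ -0.20314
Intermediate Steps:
p = 1248 (p = 96*13 = 1248)
K = -244281/24998 (K = 611*(1/431) + 649*(-1/58) = 611/431 - 649/58 = -244281/24998 ≈ -9.7720)
S = -4421889/6699464 (S = (-244281/24998 + 1248)/(266 - 2142) = (30953223/24998)/(-1876) = (30953223/24998)*(-1/1876) = -4421889/6699464 ≈ -0.66004)
(S - 754)/(3373 + 342) = (-4421889/6699464 - 754)/(3373 + 342) = -5055817745/6699464/3715 = -5055817745/6699464*1/3715 = -1011163549/4977701752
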